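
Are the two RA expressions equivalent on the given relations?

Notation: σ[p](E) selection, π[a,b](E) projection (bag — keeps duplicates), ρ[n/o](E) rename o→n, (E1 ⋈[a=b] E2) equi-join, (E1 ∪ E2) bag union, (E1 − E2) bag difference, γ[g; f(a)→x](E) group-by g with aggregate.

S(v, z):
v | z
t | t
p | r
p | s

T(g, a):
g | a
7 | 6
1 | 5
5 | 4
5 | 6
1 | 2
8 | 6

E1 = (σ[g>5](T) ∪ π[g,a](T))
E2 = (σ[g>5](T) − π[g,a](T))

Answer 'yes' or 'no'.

E1 per-node cardinality:
  T → 6
  σ[g>5](T) → 2
  T → 6
  π[g,a](T) → 6
  (σ[g>5](T) ∪ π[g,a](T)) → 8
E2 per-node cardinality:
  T → 6
  σ[g>5](T) → 2
  T → 6
  π[g,a](T) → 6
  (σ[g>5](T) − π[g,a](T)) → 0

E1 result:
g | a
1 | 2
1 | 5
5 | 4
5 | 6
7 | 6
7 | 6
8 | 6
8 | 6
E2 result:
g | a
(0 rows)
Witness: (1, 2) appears 1× in E1 but 0× in E2.

no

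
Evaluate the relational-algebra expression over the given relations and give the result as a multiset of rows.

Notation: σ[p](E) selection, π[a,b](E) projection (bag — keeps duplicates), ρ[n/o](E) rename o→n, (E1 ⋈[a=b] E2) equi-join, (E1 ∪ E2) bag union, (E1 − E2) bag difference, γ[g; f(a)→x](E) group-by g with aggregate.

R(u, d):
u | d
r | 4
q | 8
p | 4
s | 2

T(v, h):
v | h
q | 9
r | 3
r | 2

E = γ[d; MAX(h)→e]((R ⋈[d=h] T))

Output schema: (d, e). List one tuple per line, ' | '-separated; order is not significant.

Per-node cardinality:
  R → 4
  T → 3
  (R ⋈[d=h] T) → 1
  γ[d; MAX(h)→e]((R ⋈[d=h] T)) → 1

== RESULT ==
d | e
2 | 2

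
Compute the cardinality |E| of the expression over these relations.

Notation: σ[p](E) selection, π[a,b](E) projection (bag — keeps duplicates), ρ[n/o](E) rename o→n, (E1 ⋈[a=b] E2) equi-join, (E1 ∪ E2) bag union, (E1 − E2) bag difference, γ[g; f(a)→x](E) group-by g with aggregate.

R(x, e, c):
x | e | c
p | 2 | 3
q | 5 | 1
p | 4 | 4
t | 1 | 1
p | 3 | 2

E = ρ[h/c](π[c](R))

Stepwise |·|:
  R → 5
  π[c](R) → 5
  ρ[h/c](π[c](R)) → 5

|E| = 5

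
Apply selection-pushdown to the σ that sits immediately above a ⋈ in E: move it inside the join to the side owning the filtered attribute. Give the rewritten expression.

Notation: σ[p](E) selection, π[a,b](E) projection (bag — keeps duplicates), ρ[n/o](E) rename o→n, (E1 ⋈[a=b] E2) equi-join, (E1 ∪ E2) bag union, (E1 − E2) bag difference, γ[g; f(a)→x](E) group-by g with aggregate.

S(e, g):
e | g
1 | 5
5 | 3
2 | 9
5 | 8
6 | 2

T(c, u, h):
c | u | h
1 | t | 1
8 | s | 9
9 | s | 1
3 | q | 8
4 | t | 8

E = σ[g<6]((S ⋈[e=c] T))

σ filters on g, owned by the left side.
E' = (σ[g<6](S) ⋈[e=c] T)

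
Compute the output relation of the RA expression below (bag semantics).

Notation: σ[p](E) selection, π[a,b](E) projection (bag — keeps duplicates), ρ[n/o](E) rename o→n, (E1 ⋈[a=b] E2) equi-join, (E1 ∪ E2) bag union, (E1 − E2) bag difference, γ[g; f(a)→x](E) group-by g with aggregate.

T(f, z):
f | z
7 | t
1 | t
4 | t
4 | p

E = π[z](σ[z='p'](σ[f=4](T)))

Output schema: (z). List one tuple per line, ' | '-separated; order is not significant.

Subexpression sizes:
  T → 4
  σ[f=4](T) → 2
  σ[z='p'](σ[f=4](T)) → 1
  π[z](σ[z='p'](σ[f=4](T))) → 1

== RESULT ==
z
p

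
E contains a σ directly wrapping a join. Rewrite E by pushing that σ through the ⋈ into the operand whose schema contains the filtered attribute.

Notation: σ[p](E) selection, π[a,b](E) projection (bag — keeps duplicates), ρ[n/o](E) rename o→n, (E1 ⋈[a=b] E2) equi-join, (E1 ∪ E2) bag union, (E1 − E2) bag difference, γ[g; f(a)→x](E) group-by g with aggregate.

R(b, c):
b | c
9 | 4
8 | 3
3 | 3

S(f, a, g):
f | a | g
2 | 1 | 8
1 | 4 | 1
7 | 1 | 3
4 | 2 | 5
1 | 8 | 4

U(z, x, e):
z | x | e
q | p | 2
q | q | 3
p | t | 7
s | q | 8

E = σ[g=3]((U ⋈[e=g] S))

σ filters on g, owned by the right side.
E' = (U ⋈[e=g] σ[g=3](S))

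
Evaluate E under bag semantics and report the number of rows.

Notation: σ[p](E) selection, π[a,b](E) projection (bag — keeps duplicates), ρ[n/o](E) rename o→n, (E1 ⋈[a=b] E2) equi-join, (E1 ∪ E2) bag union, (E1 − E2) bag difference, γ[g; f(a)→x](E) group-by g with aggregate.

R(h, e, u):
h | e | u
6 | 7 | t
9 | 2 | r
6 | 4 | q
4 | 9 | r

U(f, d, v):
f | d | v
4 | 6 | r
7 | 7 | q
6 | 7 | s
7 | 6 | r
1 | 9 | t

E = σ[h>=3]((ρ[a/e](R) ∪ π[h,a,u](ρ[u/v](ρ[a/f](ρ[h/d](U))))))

Row counts bottom-up:
  R → 4
  ρ[a/e](R) → 4
  U → 5
  ρ[h/d](U) → 5
  ρ[a/f](ρ[h/d](U)) → 5
  ρ[u/v](ρ[a/f](ρ[h/d](U))) → 5
  π[h,a,u](ρ[u/v](ρ[a/f](ρ[h/d](U)))) → 5
  (ρ[a/e](R) ∪ π[h,a,u](ρ[u/v](ρ[a/f](ρ[h/d](U))))) → 9
  σ[h>=3]((ρ[a/e](R) ∪ π[h,a,u](ρ[u/v](ρ[a/f](ρ[h/d](U)))))) → 9

|E| = 9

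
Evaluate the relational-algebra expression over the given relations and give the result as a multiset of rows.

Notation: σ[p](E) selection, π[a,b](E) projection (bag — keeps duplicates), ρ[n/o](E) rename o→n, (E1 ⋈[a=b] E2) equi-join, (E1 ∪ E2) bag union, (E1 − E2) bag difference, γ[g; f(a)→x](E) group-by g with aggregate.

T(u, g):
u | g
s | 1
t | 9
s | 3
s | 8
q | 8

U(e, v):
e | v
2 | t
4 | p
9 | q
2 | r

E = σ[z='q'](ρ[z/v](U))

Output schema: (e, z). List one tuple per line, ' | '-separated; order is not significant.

Per-node cardinality:
  U → 4
  ρ[z/v](U) → 4
  σ[z='q'](ρ[z/v](U)) → 1

== RESULT ==
e | z
9 | q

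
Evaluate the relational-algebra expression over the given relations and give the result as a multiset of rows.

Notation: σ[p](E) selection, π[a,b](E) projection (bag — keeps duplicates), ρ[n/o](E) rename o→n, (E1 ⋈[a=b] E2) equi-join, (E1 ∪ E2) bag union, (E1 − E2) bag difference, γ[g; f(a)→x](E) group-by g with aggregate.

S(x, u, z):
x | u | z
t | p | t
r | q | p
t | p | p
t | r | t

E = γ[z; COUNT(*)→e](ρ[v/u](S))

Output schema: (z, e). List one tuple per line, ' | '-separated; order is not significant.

Row counts bottom-up:
  S → 4
  ρ[v/u](S) → 4
  γ[z; COUNT(*)→e](ρ[v/u](S)) → 2

== RESULT ==
z | e
p | 2
t | 2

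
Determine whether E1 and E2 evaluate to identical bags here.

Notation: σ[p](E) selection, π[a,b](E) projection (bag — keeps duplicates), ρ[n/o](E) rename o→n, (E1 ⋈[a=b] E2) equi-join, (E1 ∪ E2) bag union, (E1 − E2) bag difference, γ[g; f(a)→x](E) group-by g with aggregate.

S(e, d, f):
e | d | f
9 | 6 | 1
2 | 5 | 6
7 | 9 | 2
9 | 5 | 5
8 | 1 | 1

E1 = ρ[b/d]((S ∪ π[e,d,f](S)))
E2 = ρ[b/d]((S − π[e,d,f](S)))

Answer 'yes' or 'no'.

E1 per-node cardinality:
  S → 5
  S → 5
  π[e,d,f](S) → 5
  (S ∪ π[e,d,f](S)) → 10
  ρ[b/d]((S ∪ π[e,d,f](S))) → 10
E2 per-node cardinality:
  S → 5
  S → 5
  π[e,d,f](S) → 5
  (S − π[e,d,f](S)) → 0
  ρ[b/d]((S − π[e,d,f](S))) → 0

E1 result:
e | b | f
2 | 5 | 6
2 | 5 | 6
7 | 9 | 2
7 | 9 | 2
8 | 1 | 1
8 | 1 | 1
9 | 5 | 5
9 | 5 | 5
9 | 6 | 1
9 | 6 | 1
E2 result:
e | b | f
(0 rows)
Witness: (9, 6, 1) appears 2× in E1 but 0× in E2.

no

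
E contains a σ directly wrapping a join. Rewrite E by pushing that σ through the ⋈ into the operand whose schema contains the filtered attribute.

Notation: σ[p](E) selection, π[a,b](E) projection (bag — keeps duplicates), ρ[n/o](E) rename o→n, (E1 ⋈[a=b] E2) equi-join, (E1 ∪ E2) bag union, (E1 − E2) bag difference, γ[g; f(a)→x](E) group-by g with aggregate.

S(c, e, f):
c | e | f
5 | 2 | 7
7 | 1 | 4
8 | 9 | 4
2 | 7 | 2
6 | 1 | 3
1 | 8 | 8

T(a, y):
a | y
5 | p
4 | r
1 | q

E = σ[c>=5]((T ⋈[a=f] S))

σ filters on c, owned by the right side.
E' = (T ⋈[a=f] σ[c>=5](S))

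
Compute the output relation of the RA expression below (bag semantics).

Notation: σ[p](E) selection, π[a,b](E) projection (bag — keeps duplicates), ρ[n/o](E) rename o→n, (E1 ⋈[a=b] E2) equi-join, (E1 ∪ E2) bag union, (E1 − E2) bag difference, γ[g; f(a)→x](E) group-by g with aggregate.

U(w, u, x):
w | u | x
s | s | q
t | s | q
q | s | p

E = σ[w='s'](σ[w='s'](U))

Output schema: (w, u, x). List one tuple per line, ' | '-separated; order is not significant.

Subexpression sizes:
  U → 3
  σ[w='s'](U) → 1
  σ[w='s'](σ[w='s'](U)) → 1

== RESULT ==
w | u | x
s | s | q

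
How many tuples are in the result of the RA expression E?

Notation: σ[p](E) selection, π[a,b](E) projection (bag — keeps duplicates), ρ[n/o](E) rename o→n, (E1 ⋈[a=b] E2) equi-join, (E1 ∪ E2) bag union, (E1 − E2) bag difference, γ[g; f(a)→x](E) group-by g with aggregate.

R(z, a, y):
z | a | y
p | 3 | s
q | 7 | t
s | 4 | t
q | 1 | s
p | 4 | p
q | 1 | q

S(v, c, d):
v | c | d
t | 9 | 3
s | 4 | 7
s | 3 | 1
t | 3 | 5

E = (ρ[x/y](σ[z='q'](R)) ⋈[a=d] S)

Row counts bottom-up:
  R → 6
  σ[z='q'](R) → 3
  ρ[x/y](σ[z='q'](R)) → 3
  S → 4
  (ρ[x/y](σ[z='q'](R)) ⋈[a=d] S) → 3

|E| = 3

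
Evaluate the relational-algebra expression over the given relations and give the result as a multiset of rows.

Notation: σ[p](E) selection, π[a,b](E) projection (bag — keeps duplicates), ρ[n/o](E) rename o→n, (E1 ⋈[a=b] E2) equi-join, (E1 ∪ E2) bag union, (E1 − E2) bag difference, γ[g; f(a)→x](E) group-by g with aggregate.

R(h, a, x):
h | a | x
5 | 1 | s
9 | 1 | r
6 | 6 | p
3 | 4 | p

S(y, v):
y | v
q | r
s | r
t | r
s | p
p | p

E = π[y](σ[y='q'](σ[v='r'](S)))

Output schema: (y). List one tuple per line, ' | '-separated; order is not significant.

Per-node cardinality:
  S → 5
  σ[v='r'](S) → 3
  σ[y='q'](σ[v='r'](S)) → 1
  π[y](σ[y='q'](σ[v='r'](S))) → 1

== RESULT ==
y
q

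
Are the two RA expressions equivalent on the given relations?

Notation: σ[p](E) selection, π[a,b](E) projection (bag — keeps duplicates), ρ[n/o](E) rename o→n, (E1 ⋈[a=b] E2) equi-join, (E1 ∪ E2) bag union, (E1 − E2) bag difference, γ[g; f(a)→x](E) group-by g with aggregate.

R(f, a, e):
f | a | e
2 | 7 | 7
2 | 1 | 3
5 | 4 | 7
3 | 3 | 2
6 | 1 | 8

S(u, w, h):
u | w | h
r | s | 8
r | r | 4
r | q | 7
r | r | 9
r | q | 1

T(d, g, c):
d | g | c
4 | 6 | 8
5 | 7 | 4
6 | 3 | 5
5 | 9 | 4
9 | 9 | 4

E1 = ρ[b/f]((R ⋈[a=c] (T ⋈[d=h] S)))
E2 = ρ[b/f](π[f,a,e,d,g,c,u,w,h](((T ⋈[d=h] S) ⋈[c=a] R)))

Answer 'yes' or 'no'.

E1 row counts bottom-up:
  R → 5
  T → 5
  S → 5
  (T ⋈[d=h] S) → 2
  (R ⋈[a=c] (T ⋈[d=h] S)) → 1
  ρ[b/f]((R ⋈[a=c] (T ⋈[d=h] S))) → 1
E2 row counts bottom-up:
  T → 5
  S → 5
  (T ⋈[d=h] S) → 2
  R → 5
  ((T ⋈[d=h] S) ⋈[c=a] R) → 1
  π[f,a,e,d,g,c,u,w,h](((T ⋈[d=h] S) ⋈[c=a] R)) → 1
  ρ[b/f](π[f,a,e,d,g,c,u,w,h](((T ⋈[d=h] S) ⋈[c=a] R))) → 1

E1 and E2 produce the same multiset:
b | a | e | d | g | c | u | w | h
5 | 4 | 7 | 9 | 9 | 4 | r | r | 9

yes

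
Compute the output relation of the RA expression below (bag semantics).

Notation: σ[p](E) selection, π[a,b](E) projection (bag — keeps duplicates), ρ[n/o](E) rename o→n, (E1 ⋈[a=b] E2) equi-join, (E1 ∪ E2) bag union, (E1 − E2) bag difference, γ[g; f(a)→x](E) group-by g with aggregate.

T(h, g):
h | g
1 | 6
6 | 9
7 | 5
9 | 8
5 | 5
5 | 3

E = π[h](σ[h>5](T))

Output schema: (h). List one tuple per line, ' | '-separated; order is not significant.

Stepwise |·|:
  T → 6
  σ[h>5](T) → 3
  π[h](σ[h>5](T)) → 3

== RESULT ==
h
6
7
9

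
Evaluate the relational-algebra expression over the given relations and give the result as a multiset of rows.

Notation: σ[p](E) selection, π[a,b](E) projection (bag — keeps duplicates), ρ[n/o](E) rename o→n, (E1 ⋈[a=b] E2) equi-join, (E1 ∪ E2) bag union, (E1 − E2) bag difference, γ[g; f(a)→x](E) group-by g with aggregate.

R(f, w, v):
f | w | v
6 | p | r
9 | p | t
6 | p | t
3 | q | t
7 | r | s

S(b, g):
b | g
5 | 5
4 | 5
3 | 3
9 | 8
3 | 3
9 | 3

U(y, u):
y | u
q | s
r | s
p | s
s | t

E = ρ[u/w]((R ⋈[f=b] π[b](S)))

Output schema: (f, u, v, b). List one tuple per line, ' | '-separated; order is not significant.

Per-node cardinality:
  R → 5
  S → 6
  π[b](S) → 6
  (R ⋈[f=b] π[b](S)) → 4
  ρ[u/w]((R ⋈[f=b] π[b](S))) → 4

== RESULT ==
f | u | v | b
3 | q | t | 3
3 | q | t | 3
9 | p | t | 9
9 | p | t | 9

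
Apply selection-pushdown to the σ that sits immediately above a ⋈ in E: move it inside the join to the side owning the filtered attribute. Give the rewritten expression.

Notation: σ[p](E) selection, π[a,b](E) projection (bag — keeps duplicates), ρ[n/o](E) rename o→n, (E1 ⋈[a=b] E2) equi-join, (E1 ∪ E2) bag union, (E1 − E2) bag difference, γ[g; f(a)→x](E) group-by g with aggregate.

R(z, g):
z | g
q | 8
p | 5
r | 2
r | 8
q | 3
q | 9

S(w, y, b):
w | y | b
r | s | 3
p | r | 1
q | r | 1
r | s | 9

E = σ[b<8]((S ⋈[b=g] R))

σ filters on b, owned by the left side.
E' = (σ[b<8](S) ⋈[b=g] R)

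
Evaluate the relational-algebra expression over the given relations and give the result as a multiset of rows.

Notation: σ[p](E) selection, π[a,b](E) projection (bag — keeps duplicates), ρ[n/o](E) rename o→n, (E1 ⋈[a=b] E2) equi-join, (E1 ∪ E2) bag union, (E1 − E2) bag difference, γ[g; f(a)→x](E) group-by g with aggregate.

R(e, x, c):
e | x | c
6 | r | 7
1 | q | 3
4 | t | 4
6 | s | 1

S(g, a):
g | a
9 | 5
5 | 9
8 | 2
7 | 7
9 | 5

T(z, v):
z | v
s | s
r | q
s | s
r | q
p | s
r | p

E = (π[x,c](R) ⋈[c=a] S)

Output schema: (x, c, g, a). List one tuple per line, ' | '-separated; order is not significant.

Subexpression sizes:
  R → 4
  π[x,c](R) → 4
  S → 5
  (π[x,c](R) ⋈[c=a] S) → 1

== RESULT ==
x | c | g | a
r | 7 | 7 | 7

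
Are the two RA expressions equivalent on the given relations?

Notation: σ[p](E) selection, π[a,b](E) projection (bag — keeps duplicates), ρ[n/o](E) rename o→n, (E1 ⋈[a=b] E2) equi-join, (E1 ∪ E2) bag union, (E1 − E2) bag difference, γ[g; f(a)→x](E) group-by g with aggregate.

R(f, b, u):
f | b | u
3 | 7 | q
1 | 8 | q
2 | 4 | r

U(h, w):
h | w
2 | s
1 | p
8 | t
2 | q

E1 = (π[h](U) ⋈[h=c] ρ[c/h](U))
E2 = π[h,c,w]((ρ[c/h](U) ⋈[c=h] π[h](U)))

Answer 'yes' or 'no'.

E1 per-node cardinality:
  U → 4
  π[h](U) → 4
  U → 4
  ρ[c/h](U) → 4
  (π[h](U) ⋈[h=c] ρ[c/h](U)) → 6
E2 per-node cardinality:
  U → 4
  ρ[c/h](U) → 4
  U → 4
  π[h](U) → 4
  (ρ[c/h](U) ⋈[c=h] π[h](U)) → 6
  π[h,c,w]((ρ[c/h](U) ⋈[c=h] π[h](U))) → 6

E1 and E2 produce the same multiset:
h | c | w
1 | 1 | p
2 | 2 | q
2 | 2 | q
2 | 2 | s
2 | 2 | s
8 | 8 | t

yes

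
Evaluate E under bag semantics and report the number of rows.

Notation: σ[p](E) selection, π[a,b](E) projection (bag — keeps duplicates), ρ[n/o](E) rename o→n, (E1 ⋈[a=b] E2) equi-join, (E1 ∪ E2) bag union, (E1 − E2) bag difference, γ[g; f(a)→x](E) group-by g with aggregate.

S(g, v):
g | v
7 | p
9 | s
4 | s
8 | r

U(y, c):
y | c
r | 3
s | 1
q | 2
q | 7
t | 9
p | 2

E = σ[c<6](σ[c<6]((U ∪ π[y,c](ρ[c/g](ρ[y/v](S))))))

Stepwise |·|:
  U → 6
  S → 4
  ρ[y/v](S) → 4
  ρ[c/g](ρ[y/v](S)) → 4
  π[y,c](ρ[c/g](ρ[y/v](S))) → 4
  (U ∪ π[y,c](ρ[c/g](ρ[y/v](S)))) → 10
  σ[c<6]((U ∪ π[y,c](ρ[c/g](ρ[y/v](S))))) → 5
  σ[c<6](σ[c<6]((U ∪ π[y,c](ρ[c/g](ρ[y/v](S)))))) → 5

|E| = 5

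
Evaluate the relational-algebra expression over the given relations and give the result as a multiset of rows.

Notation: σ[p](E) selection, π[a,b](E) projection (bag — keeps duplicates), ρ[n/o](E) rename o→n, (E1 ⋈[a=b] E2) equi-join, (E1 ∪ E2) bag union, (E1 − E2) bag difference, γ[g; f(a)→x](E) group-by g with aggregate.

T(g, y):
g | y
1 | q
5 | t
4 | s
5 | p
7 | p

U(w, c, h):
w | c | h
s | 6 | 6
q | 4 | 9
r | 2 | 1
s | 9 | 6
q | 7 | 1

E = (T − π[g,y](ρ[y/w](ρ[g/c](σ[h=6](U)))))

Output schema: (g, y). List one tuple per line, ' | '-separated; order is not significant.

Per-node cardinality:
  T → 5
  U → 5
  σ[h=6](U) → 2
  ρ[g/c](σ[h=6](U)) → 2
  ρ[y/w](ρ[g/c](σ[h=6](U))) → 2
  π[g,y](ρ[y/w](ρ[g/c](σ[h=6](U)))) → 2
  (T − π[g,y](ρ[y/w](ρ[g/c](σ[h=6](U))))) → 5

== RESULT ==
g | y
1 | q
4 | s
5 | p
5 | t
7 | p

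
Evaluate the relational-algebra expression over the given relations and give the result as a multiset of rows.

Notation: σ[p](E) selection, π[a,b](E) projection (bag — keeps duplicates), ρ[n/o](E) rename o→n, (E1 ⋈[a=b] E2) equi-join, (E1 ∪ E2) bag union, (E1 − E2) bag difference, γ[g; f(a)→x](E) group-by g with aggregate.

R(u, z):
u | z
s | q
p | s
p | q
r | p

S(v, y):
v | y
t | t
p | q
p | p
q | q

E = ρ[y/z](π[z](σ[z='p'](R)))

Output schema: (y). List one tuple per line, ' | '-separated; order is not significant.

Per-node cardinality:
  R → 4
  σ[z='p'](R) → 1
  π[z](σ[z='p'](R)) → 1
  ρ[y/z](π[z](σ[z='p'](R))) → 1

== RESULT ==
y
p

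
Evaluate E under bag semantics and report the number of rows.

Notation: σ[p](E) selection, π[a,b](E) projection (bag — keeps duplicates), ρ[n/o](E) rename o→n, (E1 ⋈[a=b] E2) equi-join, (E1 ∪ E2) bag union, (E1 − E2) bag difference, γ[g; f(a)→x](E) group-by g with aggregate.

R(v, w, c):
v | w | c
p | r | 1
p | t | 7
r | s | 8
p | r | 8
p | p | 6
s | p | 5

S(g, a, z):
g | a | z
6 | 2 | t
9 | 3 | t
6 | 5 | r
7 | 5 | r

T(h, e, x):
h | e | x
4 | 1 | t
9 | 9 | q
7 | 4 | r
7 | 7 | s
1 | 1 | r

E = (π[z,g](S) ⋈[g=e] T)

Per-node cardinality:
  S → 4
  π[z,g](S) → 4
  T → 5
  (π[z,g](S) ⋈[g=e] T) → 2

|E| = 2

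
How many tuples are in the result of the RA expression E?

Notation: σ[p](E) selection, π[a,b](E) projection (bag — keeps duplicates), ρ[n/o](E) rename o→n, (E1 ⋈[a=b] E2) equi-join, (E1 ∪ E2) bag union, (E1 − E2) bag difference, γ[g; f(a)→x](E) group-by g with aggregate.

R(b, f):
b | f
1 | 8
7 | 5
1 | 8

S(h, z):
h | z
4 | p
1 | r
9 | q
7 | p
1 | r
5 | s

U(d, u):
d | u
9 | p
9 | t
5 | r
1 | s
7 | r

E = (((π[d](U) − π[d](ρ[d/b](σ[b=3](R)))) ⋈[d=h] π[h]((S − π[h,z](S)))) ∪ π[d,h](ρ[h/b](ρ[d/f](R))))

Per-node cardinality:
  U → 5
  π[d](U) → 5
  R → 3
  σ[b=3](R) → 0
  ρ[d/b](σ[b=3](R)) → 0
  π[d](ρ[d/b](σ[b=3](R))) → 0
  (π[d](U) − π[d](ρ[d/b](σ[b=3](R)))) → 5
  S → 6
  S → 6
  π[h,z](S) → 6
  (S − π[h,z](S)) → 0
  π[h]((S − π[h,z](S))) → 0
  ((π[d](U) − π[d](ρ[d/b](σ[b=3](R)))) ⋈[d=h] π[h]((S − π[h,z](S)))) → 0
  R → 3
  ρ[d/f](R) → 3
  ρ[h/b](ρ[d/f](R)) → 3
  π[d,h](ρ[h/b](ρ[d/f](R))) → 3
  (((π[d](U) − π[d](ρ[d/b](σ[b=3](R)))) ⋈[d=h] π[h]((S − π[h,z](S)))) ∪ π[d,h](ρ[h/b](ρ[d/f](R)))) → 3

|E| = 3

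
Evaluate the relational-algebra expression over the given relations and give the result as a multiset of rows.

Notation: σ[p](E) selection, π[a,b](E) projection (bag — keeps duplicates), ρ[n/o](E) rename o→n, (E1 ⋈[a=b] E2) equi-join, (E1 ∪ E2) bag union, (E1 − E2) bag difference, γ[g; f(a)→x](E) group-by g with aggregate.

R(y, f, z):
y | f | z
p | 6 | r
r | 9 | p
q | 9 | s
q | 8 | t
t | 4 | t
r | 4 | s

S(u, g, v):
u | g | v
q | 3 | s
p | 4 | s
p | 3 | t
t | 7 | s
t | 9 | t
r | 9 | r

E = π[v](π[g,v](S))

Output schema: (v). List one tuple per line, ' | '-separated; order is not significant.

Per-node cardinality:
  S → 6
  π[g,v](S) → 6
  π[v](π[g,v](S)) → 6

== RESULT ==
v
r
s
s
s
t
t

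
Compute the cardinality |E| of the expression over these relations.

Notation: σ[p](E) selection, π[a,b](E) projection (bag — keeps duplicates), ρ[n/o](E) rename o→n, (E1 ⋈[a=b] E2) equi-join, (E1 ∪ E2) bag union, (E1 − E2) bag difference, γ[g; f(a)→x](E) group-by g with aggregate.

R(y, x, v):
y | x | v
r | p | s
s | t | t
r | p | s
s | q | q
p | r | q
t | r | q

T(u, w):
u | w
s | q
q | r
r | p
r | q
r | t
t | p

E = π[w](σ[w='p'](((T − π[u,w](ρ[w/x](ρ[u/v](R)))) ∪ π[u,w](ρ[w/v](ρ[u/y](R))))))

Subexpression sizes:
  T → 6
  R → 6
  ρ[u/v](R) → 6
  ρ[w/x](ρ[u/v](R)) → 6
  π[u,w](ρ[w/x](ρ[u/v](R))) → 6
  (T − π[u,w](ρ[w/x](ρ[u/v](R)))) → 5
  R → 6
  ρ[u/y](R) → 6
  ρ[w/v](ρ[u/y](R)) → 6
  π[u,w](ρ[w/v](ρ[u/y](R))) → 6
  ((T − π[u,w](ρ[w/x](ρ[u/v](R)))) ∪ π[u,w](ρ[w/v](ρ[u/y](R)))) → 11
  σ[w='p'](((T − π[u,w](ρ[w/x](ρ[u/v](R)))) ∪ π[u,w](ρ[w/v](ρ[u/y](R))))) → 2
  π[w](σ[w='p'](((T − π[u,w](ρ[w/x](ρ[u/v](R)))) ∪ π[u,w](ρ[w/v](ρ[u/y](R)))))) → 2

|E| = 2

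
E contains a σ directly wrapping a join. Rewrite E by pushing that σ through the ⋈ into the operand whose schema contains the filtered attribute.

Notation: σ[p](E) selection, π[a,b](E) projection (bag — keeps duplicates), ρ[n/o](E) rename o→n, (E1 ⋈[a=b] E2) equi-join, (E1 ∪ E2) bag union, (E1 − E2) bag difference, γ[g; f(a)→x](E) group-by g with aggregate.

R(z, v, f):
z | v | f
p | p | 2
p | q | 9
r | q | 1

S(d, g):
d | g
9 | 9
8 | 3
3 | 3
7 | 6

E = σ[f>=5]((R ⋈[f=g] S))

σ filters on f, owned by the left side.
E' = (σ[f>=5](R) ⋈[f=g] S)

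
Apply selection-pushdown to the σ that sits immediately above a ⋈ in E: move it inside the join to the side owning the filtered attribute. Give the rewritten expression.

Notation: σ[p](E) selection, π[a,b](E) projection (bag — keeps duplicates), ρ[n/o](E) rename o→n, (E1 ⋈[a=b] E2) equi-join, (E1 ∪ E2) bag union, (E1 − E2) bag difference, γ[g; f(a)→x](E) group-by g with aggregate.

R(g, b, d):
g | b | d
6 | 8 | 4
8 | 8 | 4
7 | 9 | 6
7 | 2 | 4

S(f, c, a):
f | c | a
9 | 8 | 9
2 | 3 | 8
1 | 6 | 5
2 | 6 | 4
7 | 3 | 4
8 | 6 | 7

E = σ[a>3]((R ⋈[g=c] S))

σ filters on a, owned by the right side.
E' = (R ⋈[g=c] σ[a>3](S))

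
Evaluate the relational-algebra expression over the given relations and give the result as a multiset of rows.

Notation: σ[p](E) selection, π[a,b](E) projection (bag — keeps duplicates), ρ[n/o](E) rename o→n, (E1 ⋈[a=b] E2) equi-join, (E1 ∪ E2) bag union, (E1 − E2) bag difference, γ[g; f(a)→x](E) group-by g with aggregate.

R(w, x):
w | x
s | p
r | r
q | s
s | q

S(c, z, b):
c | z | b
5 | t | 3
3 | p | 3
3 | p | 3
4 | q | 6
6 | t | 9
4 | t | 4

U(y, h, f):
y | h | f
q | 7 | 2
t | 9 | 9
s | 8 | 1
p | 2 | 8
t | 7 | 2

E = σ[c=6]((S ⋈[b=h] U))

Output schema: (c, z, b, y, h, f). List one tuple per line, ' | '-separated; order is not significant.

Stepwise |·|:
  S → 6
  U → 5
  (S ⋈[b=h] U) → 1
  σ[c=6]((S ⋈[b=h] U)) → 1

== RESULT ==
c | z | b | y | h | f
6 | t | 9 | t | 9 | 9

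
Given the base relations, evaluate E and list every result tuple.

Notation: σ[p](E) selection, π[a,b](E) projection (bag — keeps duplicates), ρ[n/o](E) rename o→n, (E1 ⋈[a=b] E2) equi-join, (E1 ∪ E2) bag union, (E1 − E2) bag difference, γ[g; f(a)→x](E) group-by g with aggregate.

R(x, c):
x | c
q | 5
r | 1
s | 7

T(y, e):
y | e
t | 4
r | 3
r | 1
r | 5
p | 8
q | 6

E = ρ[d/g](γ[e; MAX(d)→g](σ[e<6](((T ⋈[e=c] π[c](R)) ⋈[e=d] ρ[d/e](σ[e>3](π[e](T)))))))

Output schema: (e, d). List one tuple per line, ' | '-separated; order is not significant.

Row counts bottom-up:
  T → 6
  R → 3
  π[c](R) → 3
  (T ⋈[e=c] π[c](R)) → 2
  T → 6
  π[e](T) → 6
  σ[e>3](π[e](T)) → 4
  ρ[d/e](σ[e>3](π[e](T))) → 4
  ((T ⋈[e=c] π[c](R)) ⋈[e=d] ρ[d/e](σ[e>3](π[e](T)))) → 1
  σ[e<6](((T ⋈[e=c] π[c](R)) ⋈[e=d] ρ[d/e](σ[e>3](π[e](T))))) → 1
  γ[e; MAX(d)→g](σ[e<6](((T ⋈[e=c] π[c](R)) ⋈[e=d] ρ[d/e](σ[e>3](π[e](T)))))) → 1
  ρ[d/g](γ[e; MAX(d)→g](σ[e<6](((T ⋈[e=c] π[c](R)) ⋈[e=d] ρ[d/e](σ[e>3](π[e](T))))))) → 1

== RESULT ==
e | d
5 | 5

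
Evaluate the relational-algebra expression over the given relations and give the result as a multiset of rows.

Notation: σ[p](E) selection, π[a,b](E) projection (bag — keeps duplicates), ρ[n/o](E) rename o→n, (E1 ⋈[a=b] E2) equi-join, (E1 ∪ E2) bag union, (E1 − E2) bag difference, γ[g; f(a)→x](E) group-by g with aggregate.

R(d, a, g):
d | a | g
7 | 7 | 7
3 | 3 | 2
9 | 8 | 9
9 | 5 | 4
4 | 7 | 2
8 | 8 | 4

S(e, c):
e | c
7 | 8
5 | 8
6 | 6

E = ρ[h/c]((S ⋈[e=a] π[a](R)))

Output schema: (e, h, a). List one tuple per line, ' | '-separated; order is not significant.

Per-node cardinality:
  S → 3
  R → 6
  π[a](R) → 6
  (S ⋈[e=a] π[a](R)) → 3
  ρ[h/c]((S ⋈[e=a] π[a](R))) → 3

== RESULT ==
e | h | a
5 | 8 | 5
7 | 8 | 7
7 | 8 | 7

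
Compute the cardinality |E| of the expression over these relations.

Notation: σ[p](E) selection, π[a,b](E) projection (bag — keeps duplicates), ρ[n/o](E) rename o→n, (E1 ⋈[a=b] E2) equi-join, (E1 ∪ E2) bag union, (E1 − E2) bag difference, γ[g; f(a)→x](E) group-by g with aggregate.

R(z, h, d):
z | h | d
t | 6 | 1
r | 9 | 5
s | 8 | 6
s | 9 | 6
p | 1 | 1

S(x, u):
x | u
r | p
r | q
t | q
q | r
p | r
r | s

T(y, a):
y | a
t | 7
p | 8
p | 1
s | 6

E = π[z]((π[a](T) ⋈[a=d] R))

Stepwise |·|:
  T → 4
  π[a](T) → 4
  R → 5
  (π[a](T) ⋈[a=d] R) → 4
  π[z]((π[a](T) ⋈[a=d] R)) → 4

|E| = 4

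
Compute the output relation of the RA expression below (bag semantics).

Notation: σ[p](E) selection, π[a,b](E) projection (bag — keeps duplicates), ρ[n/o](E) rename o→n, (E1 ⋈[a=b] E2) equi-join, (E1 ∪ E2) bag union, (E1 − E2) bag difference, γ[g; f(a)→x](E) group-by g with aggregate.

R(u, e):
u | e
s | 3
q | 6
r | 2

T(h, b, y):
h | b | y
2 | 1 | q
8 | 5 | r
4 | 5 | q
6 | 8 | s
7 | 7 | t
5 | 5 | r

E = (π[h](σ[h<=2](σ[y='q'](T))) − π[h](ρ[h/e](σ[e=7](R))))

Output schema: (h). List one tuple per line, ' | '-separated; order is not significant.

Subexpression sizes:
  T → 6
  σ[y='q'](T) → 2
  σ[h<=2](σ[y='q'](T)) → 1
  π[h](σ[h<=2](σ[y='q'](T))) → 1
  R → 3
  σ[e=7](R) → 0
  ρ[h/e](σ[e=7](R)) → 0
  π[h](ρ[h/e](σ[e=7](R))) → 0
  (π[h](σ[h<=2](σ[y='q'](T))) − π[h](ρ[h/e](σ[e=7](R)))) → 1

== RESULT ==
h
2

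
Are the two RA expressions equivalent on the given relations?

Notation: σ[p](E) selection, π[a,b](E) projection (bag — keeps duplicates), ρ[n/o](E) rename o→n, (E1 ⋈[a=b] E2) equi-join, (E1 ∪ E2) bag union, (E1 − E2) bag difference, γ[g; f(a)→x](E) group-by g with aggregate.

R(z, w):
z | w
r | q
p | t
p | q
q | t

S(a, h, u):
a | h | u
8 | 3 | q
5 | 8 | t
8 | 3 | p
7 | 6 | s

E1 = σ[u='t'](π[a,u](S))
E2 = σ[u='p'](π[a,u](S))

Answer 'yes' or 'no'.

E1 subexpression sizes:
  S → 4
  π[a,u](S) → 4
  σ[u='t'](π[a,u](S)) → 1
E2 subexpression sizes:
  S → 4
  π[a,u](S) → 4
  σ[u='p'](π[a,u](S)) → 1

E1 result:
a | u
5 | t
E2 result:
a | u
8 | p
Witness: (8, 'p') appears 0× in E1 but 1× in E2.

no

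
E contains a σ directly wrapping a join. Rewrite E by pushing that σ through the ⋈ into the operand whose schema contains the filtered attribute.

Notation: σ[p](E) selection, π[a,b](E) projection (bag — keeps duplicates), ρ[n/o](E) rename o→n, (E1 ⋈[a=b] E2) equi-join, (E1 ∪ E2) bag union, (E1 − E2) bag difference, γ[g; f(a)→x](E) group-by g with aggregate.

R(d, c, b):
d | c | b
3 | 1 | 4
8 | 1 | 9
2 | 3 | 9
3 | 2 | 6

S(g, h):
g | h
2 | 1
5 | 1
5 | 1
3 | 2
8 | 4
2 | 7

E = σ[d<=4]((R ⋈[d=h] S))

σ filters on d, owned by the left side.
E' = (σ[d<=4](R) ⋈[d=h] S)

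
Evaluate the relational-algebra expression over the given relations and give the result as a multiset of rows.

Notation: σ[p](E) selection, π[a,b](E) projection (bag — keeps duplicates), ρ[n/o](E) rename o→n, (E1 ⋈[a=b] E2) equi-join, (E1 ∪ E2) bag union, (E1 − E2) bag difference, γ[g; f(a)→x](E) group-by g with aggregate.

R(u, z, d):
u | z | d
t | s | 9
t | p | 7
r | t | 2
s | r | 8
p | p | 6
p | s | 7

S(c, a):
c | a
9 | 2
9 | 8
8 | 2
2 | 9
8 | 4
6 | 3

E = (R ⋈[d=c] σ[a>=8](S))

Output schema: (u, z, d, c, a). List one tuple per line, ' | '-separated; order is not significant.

Subexpression sizes:
  R → 6
  S → 6
  σ[a>=8](S) → 2
  (R ⋈[d=c] σ[a>=8](S)) → 2

== RESULT ==
u | z | d | c | a
r | t | 2 | 2 | 9
t | s | 9 | 9 | 8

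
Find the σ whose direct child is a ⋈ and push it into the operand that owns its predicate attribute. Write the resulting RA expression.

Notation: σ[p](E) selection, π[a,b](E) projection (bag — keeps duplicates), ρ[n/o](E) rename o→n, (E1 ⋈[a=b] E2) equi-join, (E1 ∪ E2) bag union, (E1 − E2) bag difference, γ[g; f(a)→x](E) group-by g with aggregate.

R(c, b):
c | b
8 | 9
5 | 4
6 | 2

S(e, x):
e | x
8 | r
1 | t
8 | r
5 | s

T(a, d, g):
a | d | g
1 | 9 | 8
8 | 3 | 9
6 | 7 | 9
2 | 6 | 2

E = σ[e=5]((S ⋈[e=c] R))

σ filters on e, owned by the left side.
E' = (σ[e=5](S) ⋈[e=c] R)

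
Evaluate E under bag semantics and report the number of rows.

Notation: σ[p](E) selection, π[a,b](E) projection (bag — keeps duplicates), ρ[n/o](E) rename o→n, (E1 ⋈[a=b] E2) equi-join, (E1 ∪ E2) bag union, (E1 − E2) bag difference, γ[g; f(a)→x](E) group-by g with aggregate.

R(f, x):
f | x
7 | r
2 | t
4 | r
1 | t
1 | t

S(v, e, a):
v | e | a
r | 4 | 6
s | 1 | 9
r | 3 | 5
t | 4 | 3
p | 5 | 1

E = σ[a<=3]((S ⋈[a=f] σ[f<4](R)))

Stepwise |·|:
  S → 5
  R → 5
  σ[f<4](R) → 3
  (S ⋈[a=f] σ[f<4](R)) → 2
  σ[a<=3]((S ⋈[a=f] σ[f<4](R))) → 2

|E| = 2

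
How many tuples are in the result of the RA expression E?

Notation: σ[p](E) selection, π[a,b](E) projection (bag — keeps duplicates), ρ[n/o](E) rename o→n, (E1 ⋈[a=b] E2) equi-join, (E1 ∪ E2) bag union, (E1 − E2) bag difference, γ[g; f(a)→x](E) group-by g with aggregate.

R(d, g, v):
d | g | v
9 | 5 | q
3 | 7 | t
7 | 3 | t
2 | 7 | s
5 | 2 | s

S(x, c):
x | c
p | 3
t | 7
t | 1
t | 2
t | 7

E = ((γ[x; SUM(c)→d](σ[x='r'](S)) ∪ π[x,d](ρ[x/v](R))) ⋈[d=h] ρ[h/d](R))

Stepwise |·|:
  S → 5
  σ[x='r'](S) → 0
  γ[x; SUM(c)→d](σ[x='r'](S)) → 0
  R → 5
  ρ[x/v](R) → 5
  π[x,d](ρ[x/v](R)) → 5
  (γ[x; SUM(c)→d](σ[x='r'](S)) ∪ π[x,d](ρ[x/v](R))) → 5
  R → 5
  ρ[h/d](R) → 5
  ((γ[x; SUM(c)→d](σ[x='r'](S)) ∪ π[x,d](ρ[x/v](R))) ⋈[d=h] ρ[h/d](R)) → 5

|E| = 5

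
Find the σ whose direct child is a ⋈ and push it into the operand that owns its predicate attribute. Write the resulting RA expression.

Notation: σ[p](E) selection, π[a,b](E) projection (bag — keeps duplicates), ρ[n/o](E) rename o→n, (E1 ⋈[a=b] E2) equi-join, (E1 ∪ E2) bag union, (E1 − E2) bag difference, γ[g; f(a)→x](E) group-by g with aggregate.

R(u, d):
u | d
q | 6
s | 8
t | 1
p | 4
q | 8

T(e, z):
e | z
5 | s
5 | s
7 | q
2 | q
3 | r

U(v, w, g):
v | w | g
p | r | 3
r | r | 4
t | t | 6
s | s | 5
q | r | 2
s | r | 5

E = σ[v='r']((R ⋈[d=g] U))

σ filters on v, owned by the right side.
E' = (R ⋈[d=g] σ[v='r'](U))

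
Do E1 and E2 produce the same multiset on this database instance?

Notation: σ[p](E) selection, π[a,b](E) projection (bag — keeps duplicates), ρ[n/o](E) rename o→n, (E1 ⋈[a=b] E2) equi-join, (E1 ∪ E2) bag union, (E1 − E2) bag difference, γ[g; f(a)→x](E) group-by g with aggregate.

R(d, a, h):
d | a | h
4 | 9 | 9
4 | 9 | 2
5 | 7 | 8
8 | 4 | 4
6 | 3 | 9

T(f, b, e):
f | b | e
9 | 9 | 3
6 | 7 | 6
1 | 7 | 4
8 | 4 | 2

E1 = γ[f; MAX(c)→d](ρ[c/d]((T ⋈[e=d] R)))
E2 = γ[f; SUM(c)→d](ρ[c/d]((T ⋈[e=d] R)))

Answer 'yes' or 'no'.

E1 subexpression sizes:
  T → 4
  R → 5
  (T ⋈[e=d] R) → 3
  ρ[c/d]((T ⋈[e=d] R)) → 3
  γ[f; MAX(c)→d](ρ[c/d]((T ⋈[e=d] R))) → 2
E2 subexpression sizes:
  T → 4
  R → 5
  (T ⋈[e=d] R) → 3
  ρ[c/d]((T ⋈[e=d] R)) → 3
  γ[f; SUM(c)→d](ρ[c/d]((T ⋈[e=d] R))) → 2

E1 result:
f | d
1 | 4
6 | 6
E2 result:
f | d
1 | 8
6 | 6
Witness: (1, 8) appears 0× in E1 but 1× in E2.

no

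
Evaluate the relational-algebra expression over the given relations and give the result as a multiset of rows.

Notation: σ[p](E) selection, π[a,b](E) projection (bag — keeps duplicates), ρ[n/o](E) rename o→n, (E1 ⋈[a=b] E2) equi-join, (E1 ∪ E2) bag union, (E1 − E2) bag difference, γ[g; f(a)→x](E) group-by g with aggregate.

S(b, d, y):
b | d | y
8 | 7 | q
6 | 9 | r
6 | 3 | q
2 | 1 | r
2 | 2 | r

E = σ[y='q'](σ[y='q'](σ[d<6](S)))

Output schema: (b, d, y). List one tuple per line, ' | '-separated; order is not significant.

Subexpression sizes:
  S → 5
  σ[d<6](S) → 3
  σ[y='q'](σ[d<6](S)) → 1
  σ[y='q'](σ[y='q'](σ[d<6](S))) → 1

== RESULT ==
b | d | y
6 | 3 | q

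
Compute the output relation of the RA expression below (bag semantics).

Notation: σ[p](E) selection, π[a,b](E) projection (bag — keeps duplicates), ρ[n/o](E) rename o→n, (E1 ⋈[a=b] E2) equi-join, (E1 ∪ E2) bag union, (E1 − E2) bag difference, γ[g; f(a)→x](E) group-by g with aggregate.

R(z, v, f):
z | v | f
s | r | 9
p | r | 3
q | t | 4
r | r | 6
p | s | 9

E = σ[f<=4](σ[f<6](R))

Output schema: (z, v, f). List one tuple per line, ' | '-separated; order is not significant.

Stepwise |·|:
  R → 5
  σ[f<6](R) → 2
  σ[f<=4](σ[f<6](R)) → 2

== RESULT ==
z | v | f
p | r | 3
q | t | 4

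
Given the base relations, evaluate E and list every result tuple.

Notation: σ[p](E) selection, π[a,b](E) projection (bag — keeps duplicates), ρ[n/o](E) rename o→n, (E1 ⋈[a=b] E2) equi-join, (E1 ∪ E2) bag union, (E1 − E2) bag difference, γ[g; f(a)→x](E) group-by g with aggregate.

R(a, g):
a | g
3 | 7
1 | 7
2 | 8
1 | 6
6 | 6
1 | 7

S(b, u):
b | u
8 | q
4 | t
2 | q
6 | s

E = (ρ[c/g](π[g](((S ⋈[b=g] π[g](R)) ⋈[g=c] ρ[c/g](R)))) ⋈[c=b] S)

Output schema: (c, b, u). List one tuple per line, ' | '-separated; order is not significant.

Per-node cardinality:
  S → 4
  R → 6
  π[g](R) → 6
  (S ⋈[b=g] π[g](R)) → 3
  R → 6
  ρ[c/g](R) → 6
  ((S ⋈[b=g] π[g](R)) ⋈[g=c] ρ[c/g](R)) → 5
  π[g](((S ⋈[b=g] π[g](R)) ⋈[g=c] ρ[c/g](R))) → 5
  ρ[c/g](π[g](((S ⋈[b=g] π[g](R)) ⋈[g=c] ρ[c/g](R)))) → 5
  S → 4
  (ρ[c/g](π[g](((S ⋈[b=g] π[g](R)) ⋈[g=c] ρ[c/g](R)))) ⋈[c=b] S) → 5

== RESULT ==
c | b | u
6 | 6 | s
6 | 6 | s
6 | 6 | s
6 | 6 | s
8 | 8 | q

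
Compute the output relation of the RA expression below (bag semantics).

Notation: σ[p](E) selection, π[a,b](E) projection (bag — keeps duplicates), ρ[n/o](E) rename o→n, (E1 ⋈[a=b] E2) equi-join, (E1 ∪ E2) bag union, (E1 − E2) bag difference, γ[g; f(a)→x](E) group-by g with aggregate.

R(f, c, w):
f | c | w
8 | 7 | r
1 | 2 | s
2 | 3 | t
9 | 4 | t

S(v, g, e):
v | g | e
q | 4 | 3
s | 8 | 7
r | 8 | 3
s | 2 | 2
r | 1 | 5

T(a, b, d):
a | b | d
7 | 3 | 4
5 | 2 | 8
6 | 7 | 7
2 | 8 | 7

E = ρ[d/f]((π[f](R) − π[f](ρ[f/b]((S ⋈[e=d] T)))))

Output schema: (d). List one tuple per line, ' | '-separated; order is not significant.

Row counts bottom-up:
  R → 4
  π[f](R) → 4
  S → 5
  T → 4
  (S ⋈[e=d] T) → 2
  ρ[f/b]((S ⋈[e=d] T)) → 2
  π[f](ρ[f/b]((S ⋈[e=d] T))) → 2
  (π[f](R) − π[f](ρ[f/b]((S ⋈[e=d] T)))) → 3
  ρ[d/f]((π[f](R) − π[f](ρ[f/b]((S ⋈[e=d] T))))) → 3

== RESULT ==
d
1
2
9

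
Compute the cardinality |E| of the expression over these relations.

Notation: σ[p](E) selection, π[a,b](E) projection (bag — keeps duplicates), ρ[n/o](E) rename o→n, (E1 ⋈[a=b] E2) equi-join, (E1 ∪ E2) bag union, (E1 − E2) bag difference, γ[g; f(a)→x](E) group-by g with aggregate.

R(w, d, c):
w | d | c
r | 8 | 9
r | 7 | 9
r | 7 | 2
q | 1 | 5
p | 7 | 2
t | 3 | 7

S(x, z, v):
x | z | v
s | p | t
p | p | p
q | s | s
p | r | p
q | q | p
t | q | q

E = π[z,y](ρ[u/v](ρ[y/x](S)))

Per-node cardinality:
  S → 6
  ρ[y/x](S) → 6
  ρ[u/v](ρ[y/x](S)) → 6
  π[z,y](ρ[u/v](ρ[y/x](S))) → 6

|E| = 6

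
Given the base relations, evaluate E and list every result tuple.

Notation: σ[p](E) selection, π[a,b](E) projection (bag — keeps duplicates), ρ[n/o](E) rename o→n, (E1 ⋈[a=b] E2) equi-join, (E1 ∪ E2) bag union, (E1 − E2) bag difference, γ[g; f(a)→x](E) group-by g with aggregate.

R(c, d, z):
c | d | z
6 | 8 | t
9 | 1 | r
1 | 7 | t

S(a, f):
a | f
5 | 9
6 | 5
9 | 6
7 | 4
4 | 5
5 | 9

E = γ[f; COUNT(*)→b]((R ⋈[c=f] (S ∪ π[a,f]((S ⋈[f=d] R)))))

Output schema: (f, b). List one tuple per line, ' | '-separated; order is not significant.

Per-node cardinality:
  R → 3
  S → 6
  S → 6
  R → 3
  (S ⋈[f=d] R) → 0
  π[a,f]((S ⋈[f=d] R)) → 0
  (S ∪ π[a,f]((S ⋈[f=d] R))) → 6
  (R ⋈[c=f] (S ∪ π[a,f]((S ⋈[f=d] R)))) → 3
  γ[f; COUNT(*)→b]((R ⋈[c=f] (S ∪ π[a,f]((S ⋈[f=d] R))))) → 2

== RESULT ==
f | b
6 | 1
9 | 2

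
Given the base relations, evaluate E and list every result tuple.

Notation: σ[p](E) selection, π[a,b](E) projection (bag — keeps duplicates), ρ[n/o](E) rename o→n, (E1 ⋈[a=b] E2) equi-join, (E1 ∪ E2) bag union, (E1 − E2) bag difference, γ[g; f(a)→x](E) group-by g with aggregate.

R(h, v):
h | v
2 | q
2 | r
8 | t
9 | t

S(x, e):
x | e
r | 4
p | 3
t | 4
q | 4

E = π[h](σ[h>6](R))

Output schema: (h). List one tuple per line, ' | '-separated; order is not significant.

Row counts bottom-up:
  R → 4
  σ[h>6](R) → 2
  π[h](σ[h>6](R)) → 2

== RESULT ==
h
8
9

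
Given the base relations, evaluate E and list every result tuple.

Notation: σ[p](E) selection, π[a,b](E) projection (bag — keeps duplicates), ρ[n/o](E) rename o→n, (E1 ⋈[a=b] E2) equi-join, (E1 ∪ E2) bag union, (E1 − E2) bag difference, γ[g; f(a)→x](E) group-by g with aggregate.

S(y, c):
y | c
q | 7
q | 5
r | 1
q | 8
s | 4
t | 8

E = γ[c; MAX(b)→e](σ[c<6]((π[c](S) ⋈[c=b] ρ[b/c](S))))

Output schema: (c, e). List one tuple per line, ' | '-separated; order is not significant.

Per-node cardinality:
  S → 6
  π[c](S) → 6
  S → 6
  ρ[b/c](S) → 6
  (π[c](S) ⋈[c=b] ρ[b/c](S)) → 8
  σ[c<6]((π[c](S) ⋈[c=b] ρ[b/c](S))) → 3
  γ[c; MAX(b)→e](σ[c<6]((π[c](S) ⋈[c=b] ρ[b/c](S)))) → 3

== RESULT ==
c | e
1 | 1
4 | 4
5 | 5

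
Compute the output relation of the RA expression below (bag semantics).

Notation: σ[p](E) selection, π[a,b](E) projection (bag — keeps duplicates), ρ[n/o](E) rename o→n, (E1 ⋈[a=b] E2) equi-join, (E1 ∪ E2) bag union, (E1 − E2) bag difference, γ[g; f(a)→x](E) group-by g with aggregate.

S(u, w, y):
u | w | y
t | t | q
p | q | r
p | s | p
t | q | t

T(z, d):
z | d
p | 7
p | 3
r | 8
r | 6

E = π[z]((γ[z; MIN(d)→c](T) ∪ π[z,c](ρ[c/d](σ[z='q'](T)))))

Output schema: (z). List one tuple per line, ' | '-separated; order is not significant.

Row counts bottom-up:
  T → 4
  γ[z; MIN(d)→c](T) → 2
  T → 4
  σ[z='q'](T) → 0
  ρ[c/d](σ[z='q'](T)) → 0
  π[z,c](ρ[c/d](σ[z='q'](T))) → 0
  (γ[z; MIN(d)→c](T) ∪ π[z,c](ρ[c/d](σ[z='q'](T)))) → 2
  π[z]((γ[z; MIN(d)→c](T) ∪ π[z,c](ρ[c/d](σ[z='q'](T))))) → 2

== RESULT ==
z
p
r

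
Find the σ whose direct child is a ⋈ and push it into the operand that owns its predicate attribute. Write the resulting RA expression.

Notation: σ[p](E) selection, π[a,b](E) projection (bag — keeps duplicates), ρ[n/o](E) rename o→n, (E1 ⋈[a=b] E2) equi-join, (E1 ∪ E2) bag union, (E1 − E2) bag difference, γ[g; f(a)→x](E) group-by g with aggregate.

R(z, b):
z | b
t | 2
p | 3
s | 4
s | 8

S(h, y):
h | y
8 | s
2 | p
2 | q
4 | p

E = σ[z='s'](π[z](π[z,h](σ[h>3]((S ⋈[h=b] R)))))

σ filters on h, owned by the left side.
E' = σ[z='s'](π[z](π[z,h]((σ[h>3](S) ⋈[h=b] R))))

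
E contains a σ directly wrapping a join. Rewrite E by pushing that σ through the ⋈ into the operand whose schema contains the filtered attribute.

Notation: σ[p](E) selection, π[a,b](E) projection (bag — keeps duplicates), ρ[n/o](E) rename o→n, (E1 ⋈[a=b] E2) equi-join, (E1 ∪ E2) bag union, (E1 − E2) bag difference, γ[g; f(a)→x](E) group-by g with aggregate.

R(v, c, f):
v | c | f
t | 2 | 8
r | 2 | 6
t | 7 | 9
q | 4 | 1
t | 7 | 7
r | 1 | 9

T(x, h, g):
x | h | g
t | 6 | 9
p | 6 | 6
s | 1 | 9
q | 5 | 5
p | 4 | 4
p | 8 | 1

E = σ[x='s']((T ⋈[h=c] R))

σ filters on x, owned by the left side.
E' = (σ[x='s'](T) ⋈[h=c] R)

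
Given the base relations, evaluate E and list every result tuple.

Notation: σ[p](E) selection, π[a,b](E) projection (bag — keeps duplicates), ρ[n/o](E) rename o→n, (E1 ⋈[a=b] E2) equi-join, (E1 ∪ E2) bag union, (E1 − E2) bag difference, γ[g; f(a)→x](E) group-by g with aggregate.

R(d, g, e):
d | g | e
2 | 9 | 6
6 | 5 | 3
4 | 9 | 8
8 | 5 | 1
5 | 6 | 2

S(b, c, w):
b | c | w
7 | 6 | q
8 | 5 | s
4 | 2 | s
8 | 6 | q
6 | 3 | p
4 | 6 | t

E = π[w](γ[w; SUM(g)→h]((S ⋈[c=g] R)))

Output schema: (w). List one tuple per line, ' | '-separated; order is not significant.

Subexpression sizes:
  S → 6
  R → 5
  (S ⋈[c=g] R) → 5
  γ[w; SUM(g)→h]((S ⋈[c=g] R)) → 3
  π[w](γ[w; SUM(g)→h]((S ⋈[c=g] R))) → 3

== RESULT ==
w
q
s
t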